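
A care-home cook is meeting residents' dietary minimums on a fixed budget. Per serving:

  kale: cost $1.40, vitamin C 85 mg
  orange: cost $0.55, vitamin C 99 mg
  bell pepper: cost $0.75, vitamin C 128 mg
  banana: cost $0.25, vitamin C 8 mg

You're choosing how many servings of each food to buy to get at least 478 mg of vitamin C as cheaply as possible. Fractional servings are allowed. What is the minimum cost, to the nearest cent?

Cost per mg of vitamin C: orange $0.0056, bell pepper $0.0059, kale $0.0165, banana $0.0312.
With no serving limits, use only orange: 478 mg / 99 mg = 4.828 servings × $0.55 = $2.66.

$2.66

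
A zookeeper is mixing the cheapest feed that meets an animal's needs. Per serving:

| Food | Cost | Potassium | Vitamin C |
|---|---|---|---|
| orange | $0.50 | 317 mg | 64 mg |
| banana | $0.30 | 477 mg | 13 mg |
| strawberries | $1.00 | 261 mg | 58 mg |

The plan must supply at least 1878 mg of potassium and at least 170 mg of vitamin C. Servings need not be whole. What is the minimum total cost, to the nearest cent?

$1.83

Minimising a linear cost over {potassium ≥ 1878, vitamin C ≥ 170, servings ≥ 0} — the optimum is at a vertex, using one or two foods.
orange only: max(1878/317, 170/64) = 5.924 servings → $2.96.
banana only: max(1878/477, 170/13) = 13.08 servings → $3.92.
strawberries only: max(1878/261, 170/58) = 7.195 servings → $7.20.
orange + banana with both tight: 2.146 servings and 2.511 servings → $1.83.
orange + strawberries with both targets exact would need a negative amount; discard.
banana + strawberries with both tight: 2.659 servings and 2.335 servings → $3.13.
The minimum over all feasible corners is $1.83.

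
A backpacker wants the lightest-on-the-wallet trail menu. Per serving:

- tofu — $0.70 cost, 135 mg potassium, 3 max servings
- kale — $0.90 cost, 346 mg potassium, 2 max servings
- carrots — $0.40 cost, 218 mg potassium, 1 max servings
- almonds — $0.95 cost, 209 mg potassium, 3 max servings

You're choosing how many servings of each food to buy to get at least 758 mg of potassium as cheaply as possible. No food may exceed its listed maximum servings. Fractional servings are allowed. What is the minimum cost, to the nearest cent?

$1.80

Cost per mg of potassium: carrots $0.0018, kale $0.0026, almonds $0.0045, tofu $0.0052.
Take 1 serving of carrots: +218.0 mg potassium for $0.40 (total $0.40, still need 540.0 mg).
Take 1.561 servings of kale: +540.0 mg potassium for $1.40 (total $1.80, still need 0.0 mg).
Greedy by cheapest-per-mg is optimal for a single linear constraint, so the minimum cost is $1.80.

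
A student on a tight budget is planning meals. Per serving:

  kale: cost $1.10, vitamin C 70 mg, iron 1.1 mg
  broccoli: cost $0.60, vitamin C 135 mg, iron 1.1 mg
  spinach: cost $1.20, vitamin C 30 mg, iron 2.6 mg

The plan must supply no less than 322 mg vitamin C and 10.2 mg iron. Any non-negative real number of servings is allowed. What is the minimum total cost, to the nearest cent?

$4.86

The cheapest plan sits at a corner of the feasible region — with two constraints it uses at most two foods.
kale only: max(322/70, 10.2/1.1) = 9.273 servings → $10.20.
broccoli only: max(322/135, 10.2/1.1) = 9.273 servings → $5.56.
spinach only: max(322/30, 10.2/2.6) = 10.73 servings → $12.88.
kale + broccoli: the both-tight solution has a negative serving — not a feasible corner.
kale + spinach with both tight: 3.565 servings and 2.415 servings → $6.82.
broccoli + spinach with both tight: 1.67 servings and 3.216 servings → $4.86.
So the least-cost plan costs $4.86.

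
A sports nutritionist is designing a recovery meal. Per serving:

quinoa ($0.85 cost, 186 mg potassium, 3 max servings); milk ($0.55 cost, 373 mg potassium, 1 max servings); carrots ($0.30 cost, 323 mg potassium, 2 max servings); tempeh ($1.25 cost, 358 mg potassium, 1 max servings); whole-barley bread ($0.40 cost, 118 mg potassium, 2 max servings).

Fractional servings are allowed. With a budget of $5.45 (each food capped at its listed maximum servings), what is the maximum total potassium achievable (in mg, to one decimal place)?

Potassium per dollar: carrots 1077, milk 678.2, whole-barley bread 295, tempeh 286.4, quinoa 218.8.
Take 2 servings of carrots: spends $0.60, +646.0 mg potassium (running total 646.0 mg).
Take 1 serving of milk: spends $0.55, +373.0 mg potassium (running total 1019.0 mg).
Take 2 servings of whole-barley bread: spends $0.80, +236.0 mg potassium (running total 1255.0 mg).
Take 1 serving of tempeh: spends $1.25, +358.0 mg potassium (running total 1613.0 mg).
Take 2.647 servings of quinoa: spends $2.25, +492.4 mg potassium (running total 2105.4 mg).
Greedy by best ratio exhausts the cost allowance optimally: 2105.4 mg.

2105.4 mg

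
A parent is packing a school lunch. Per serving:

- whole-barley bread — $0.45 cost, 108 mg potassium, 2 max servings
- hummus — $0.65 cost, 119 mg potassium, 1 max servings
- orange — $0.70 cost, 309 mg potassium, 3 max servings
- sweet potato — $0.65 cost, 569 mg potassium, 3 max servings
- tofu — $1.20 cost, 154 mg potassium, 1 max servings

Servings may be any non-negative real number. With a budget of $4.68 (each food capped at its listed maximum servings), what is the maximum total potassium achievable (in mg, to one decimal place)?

Potassium per dollar: sweet potato 875.4, orange 441.4, whole-barley bread 240, hummus 183.1, tofu 128.3.
Take 3 servings of sweet potato: spends $1.95, +1707.0 mg potassium (running total 1707.0 mg).
Take 3 servings of orange: spends $2.10, +927.0 mg potassium (running total 2634.0 mg).
Take 1.4 servings of whole-barley bread: spends $0.63, +151.2 mg potassium (running total 2785.2 mg).
Greedy by best ratio exhausts the cost allowance optimally: 2785.2 mg.

2785.2 mg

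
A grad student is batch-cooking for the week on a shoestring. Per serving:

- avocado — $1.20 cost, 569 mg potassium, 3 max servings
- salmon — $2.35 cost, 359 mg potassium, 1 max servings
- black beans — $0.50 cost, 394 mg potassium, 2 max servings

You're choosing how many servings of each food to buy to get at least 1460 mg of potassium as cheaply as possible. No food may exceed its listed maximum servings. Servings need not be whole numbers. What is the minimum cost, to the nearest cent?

$2.42

Cost per mg of potassium: black beans $0.0013, avocado $0.0021, salmon $0.0065.
Take 2 servings of black beans: +788.0 mg potassium for $1.00 (total $1.00, still need 672.0 mg).
Take 1.181 servings of avocado: +672.0 mg potassium for $1.42 (total $2.42, still need 0.0 mg).
Greedy by cheapest-per-mg is optimal for a single linear constraint, so the minimum cost is $2.42.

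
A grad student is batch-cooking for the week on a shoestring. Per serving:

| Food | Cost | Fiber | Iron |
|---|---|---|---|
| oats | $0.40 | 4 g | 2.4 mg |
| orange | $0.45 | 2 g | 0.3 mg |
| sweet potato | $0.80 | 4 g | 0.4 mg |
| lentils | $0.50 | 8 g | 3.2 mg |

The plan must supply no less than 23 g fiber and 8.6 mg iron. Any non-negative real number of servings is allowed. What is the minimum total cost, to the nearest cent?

$1.44

An LP optimum is at a vertex; with two nutrient constraints at most two foods are used. Check each candidate.
oats only: max(23/4, 8.6/2.4) = 5.75 servings → $2.30.
orange only: max(23/2, 8.6/0.3) = 28.67 servings → $12.90.
sweet potato only: max(23/4, 8.6/0.4) = 21.5 servings → $17.20.
lentils only: max(23/8, 8.6/3.2) = 2.875 servings → $1.44.
oats + orange with both tight: 2.861 servings and 5.778 servings → $3.74.
oats + sweet potato with both tight: 3.15 servings and 2.6 servings → $3.34.
oats + lentils with both targets exact would need a negative amount; discard.
orange + sweet potato with both targets exact would need a negative amount; discard.
orange + lentils with both tight: 1.2 servings and 2.575 servings → $1.83.
sweet potato + lentils with both tight: 0.5 servings and 2.625 servings → $1.71.
Cheapest feasible corner: $1.44.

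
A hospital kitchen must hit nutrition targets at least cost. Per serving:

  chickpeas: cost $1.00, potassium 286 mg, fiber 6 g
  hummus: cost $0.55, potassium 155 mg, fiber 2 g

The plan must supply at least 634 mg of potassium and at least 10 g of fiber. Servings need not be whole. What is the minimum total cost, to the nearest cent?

Compare the cost at each extreme point of the feasible region.
chickpeas only: max(634/286, 10/6) = 2.217 servings → $2.22.
hummus only: max(634/155, 10/2) = 5 servings → $2.75.
chickpeas + hummus with both tight: 0.7877 servings and 2.637 servings → $2.24.
So the least-cost plan costs $2.22.

$2.22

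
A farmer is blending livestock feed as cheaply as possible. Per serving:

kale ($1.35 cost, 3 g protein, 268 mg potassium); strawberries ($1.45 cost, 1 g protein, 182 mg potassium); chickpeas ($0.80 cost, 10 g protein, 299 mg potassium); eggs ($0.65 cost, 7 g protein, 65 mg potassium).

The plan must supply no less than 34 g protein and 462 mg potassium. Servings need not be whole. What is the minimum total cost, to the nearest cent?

$2.72

An LP optimum is at a vertex; with two nutrient constraints at most two foods are used. Check each candidate.
kale only: max(34/3, 462/268) = 11.33 servings → $15.30.
strawberries only: max(34/1, 462/182) = 34 servings → $49.30.
chickpeas only: max(34/10, 462/299) = 3.4 servings → $2.72.
eggs only: max(34/7, 462/65) = 7.108 servings → $4.62.
kale + strawberries: the both-tight solution has a negative serving — not a feasible corner.
kale + chickpeas: intersection lies outside the first quadrant.
kale + eggs with both tight: 0.6092 servings and 4.596 servings → $3.81.
strawberries + chickpeas with both targets exact would need a negative amount; discard.
strawberries + eggs with both tight: 0.847 servings and 4.736 servings → $4.31.
chickpeas + eggs with both tight: 0.7096 servings and 3.843 servings → $3.07.
So the least-cost plan costs $2.72.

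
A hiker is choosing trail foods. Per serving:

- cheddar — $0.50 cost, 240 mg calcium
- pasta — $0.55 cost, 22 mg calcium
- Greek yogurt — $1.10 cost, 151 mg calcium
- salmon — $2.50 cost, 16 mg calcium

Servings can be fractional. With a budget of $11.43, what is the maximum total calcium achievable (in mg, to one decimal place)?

Calcium per dollar: cheddar 480, Greek yogurt 137.3, pasta 40, salmon 6.4.
With no serving limits, spend the whole cost allowance on cheddar: $11.43 / $0.50 × 240 mg = 5486.4 mg.

5486.4 mg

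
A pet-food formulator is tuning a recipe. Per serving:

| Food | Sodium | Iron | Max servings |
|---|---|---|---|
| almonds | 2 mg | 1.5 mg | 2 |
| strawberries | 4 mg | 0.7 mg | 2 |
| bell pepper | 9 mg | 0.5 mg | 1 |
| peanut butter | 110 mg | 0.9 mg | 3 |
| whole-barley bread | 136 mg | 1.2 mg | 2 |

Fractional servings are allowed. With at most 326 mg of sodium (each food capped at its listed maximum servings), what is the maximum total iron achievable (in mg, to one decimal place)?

7.6 mg

Iron per mg sodium: almonds 0.75, strawberries 0.175, bell pepper 0.05556, whole-barley bread 0.008824, peanut butter 0.008182.
Take 2 servings of almonds: uses 4 mg sodium, +3.0 mg iron (running total 3.0 mg).
Take 2 servings of strawberries: uses 8 mg sodium, +1.4 mg iron (running total 4.4 mg).
Take 1 serving of bell pepper: uses 9 mg sodium, +0.5 mg iron (running total 4.9 mg).
Take 2 servings of whole-barley bread: uses 272 mg sodium, +2.4 mg iron (running total 7.3 mg).
Take 0.3 servings of peanut butter: uses 33 mg sodium, +0.3 mg iron (running total 7.6 mg).
Greedy by best ratio exhausts the sodium allowance optimally: 7.6 mg.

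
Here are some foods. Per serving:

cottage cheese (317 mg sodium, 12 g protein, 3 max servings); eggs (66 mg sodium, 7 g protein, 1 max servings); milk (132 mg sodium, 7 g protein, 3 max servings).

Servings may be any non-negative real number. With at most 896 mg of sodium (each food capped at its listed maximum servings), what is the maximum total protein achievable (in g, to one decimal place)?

44.4 g

Protein per mg sodium: eggs 0.1061, milk 0.05303, cottage cheese 0.03785.
Take 1 serving of eggs: uses 66 mg sodium, +7.0 g protein (running total 7.0 g).
Take 3 servings of milk: uses 396 mg sodium, +21.0 g protein (running total 28.0 g).
Take 1.369 servings of cottage cheese: uses 434 mg sodium, +16.4 g protein (running total 44.4 g).
Filling greedily by protein-per-mg sodium is optimal for one linear limit, giving 44.4 g.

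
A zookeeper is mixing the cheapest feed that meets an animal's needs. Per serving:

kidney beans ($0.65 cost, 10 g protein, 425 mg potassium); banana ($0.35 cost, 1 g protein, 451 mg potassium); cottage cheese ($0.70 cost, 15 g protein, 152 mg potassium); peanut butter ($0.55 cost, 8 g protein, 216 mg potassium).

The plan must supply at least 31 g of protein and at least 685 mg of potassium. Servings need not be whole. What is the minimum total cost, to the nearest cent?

This is a tiny linear program; its minimum lies at a vertex of the feasible set. List the vertices and price them.
kidney beans only: max(31/10, 685/425) = 3.1 servings → $2.02.
banana only: max(31/1, 685/451) = 31 servings → $10.85.
cottage cheese only: max(31/15, 685/152) = 4.507 servings → $3.15.
peanut butter only: max(31/8, 685/216) = 3.875 servings → $2.13.
kidney beans + banana with both targets exact would need a negative amount; discard.
kidney beans + cottage cheese with both tight: 1.146 servings and 1.303 servings → $1.66.
kidney beans + peanut butter: intersection lies outside the first quadrant.
banana + cottage cheese with both tight: 0.8412 servings and 2.011 servings → $1.70.
banana + peanut butter: the both-tight solution has a negative serving — not a feasible corner.
cottage cheese + peanut butter with both tight: 0.6008 servings and 2.749 servings → $1.93.
Cheapest feasible corner: $1.66.

$1.66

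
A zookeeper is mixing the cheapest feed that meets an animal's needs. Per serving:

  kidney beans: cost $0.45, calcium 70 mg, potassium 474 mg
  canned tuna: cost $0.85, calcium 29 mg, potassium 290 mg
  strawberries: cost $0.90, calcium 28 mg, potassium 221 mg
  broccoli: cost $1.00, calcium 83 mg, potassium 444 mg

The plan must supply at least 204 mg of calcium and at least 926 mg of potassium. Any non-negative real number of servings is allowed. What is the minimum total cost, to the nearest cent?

An LP optimum is at a vertex; with two nutrient constraints at most two foods are used. Check each candidate.
kidney beans only: max(204/70, 926/474) = 2.914 servings → $1.31.
canned tuna only: max(204/29, 926/290) = 7.034 servings → $5.98.
strawberries only: max(204/28, 926/221) = 7.286 servings → $6.56.
broccoli only: max(204/83, 926/444) = 2.458 servings → $2.46.
kidney beans + canned tuna: intersection lies outside the first quadrant.
kidney beans + strawberries with both targets exact would need a negative amount; discard.
kidney beans + broccoli: intersection lies outside the first quadrant.
canned tuna + strawberries: the both-tight solution has a negative serving — not a feasible corner.
canned tuna + broccoli with both targets exact would need a negative amount; discard.
strawberries + broccoli: the both-tight solution has a negative serving — not a feasible corner.
So the least-cost plan costs $1.31.

$1.31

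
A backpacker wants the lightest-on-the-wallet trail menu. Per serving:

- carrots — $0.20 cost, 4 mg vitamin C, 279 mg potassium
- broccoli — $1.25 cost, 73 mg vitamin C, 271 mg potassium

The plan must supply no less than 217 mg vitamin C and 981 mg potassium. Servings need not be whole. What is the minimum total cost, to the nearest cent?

$3.80

At the optimum either one food covers both requirements or two foods hit both targets exactly; no other combination can be cheaper.
carrots only: max(217/4, 981/279) = 54.25 servings → $10.85.
broccoli only: max(217/73, 981/271) = 3.62 servings → $4.52.
carrots + broccoli with both tight: 0.6641 servings and 2.936 servings → $3.80.
Cheapest feasible corner: $3.80.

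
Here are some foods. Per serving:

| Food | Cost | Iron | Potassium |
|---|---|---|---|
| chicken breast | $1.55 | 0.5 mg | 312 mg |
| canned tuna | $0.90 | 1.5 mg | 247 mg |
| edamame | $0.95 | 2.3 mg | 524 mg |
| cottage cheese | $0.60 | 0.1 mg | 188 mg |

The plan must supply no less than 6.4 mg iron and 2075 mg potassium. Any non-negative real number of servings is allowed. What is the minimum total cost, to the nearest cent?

$3.76

Two binding constraints pin down two serving amounts, so the optimal mix uses at most two foods. The candidates are each food alone (scaled to the tighter of iron/potassium) and each pair with both constraints tight.
chicken breast only: max(6.4/0.5, 2075/312) = 12.8 servings → $19.84.
canned tuna only: max(6.4/1.5, 2075/247) = 8.401 servings → $7.56.
edamame only: max(6.4/2.3, 2075/524) = 3.96 servings → $3.76.
cottage cheese only: max(6.4/0.1, 2075/188) = 64 servings → $38.40.
chicken breast + canned tuna with both tight: 4.446 servings and 2.785 servings → $9.40.
chicken breast + edamame with both tight: 3.114 servings and 2.106 servings → $6.83.
chicken breast + cottage cheese with both targets exact would need a negative amount; discard.
canned tuna + edamame: intersection lies outside the first quadrant.
canned tuna + cottage cheese with both tight: 3.87 servings and 5.953 servings → $7.05.
edamame + cottage cheese with both tight: 2.62 servings and 3.734 servings → $4.73.
So the least-cost plan costs $3.76.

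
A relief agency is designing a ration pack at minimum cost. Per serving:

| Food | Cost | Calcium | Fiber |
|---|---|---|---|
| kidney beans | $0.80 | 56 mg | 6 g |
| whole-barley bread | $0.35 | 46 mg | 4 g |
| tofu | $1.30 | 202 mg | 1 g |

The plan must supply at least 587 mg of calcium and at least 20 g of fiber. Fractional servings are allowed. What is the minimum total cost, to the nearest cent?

$4.02

kidney beans only: max(587/56, 20/6) = 10.48 servings → $8.39.
whole-barley bread only: max(587/46, 20/4) = 12.76 servings → $4.47.
tofu only: max(587/202, 20/1) = 20 servings → $26.00.
kidney beans + whole-barley bread: the both-tight solution has a negative serving — not a feasible corner.
kidney beans + tofu with both tight: 2.987 servings and 2.078 servings → $5.09.
whole-barley bread + tofu with both tight: 4.531 servings and 1.874 servings → $4.02.
Cheapest feasible corner: $4.02.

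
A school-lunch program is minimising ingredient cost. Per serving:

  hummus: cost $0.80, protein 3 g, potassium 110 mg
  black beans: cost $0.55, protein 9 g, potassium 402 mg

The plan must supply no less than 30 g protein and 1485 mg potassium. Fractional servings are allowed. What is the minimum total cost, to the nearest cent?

hummus only: max(30/3, 1485/110) = 13.5 servings → $10.80.
black beans only: max(30/9, 1485/402) = 3.694 servings → $2.03.
hummus + black beans: the both-tight solution has a negative serving — not a feasible corner.
So the least-cost plan costs $2.03.

$2.03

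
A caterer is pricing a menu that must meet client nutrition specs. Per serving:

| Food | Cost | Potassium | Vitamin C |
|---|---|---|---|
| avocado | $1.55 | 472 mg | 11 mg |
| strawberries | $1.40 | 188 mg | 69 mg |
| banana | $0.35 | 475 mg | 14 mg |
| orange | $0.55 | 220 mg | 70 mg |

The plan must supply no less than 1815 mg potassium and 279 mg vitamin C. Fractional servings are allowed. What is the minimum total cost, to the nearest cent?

$2.71

Check every corner: each single food scaled to meet both minima, and each pair solved so both constraints bind.
avocado only: max(1815/472, 279/11) = 25.36 servings → $39.31.
strawberries only: max(1815/188, 279/69) = 9.654 servings → $13.52.
banana only: max(1815/475, 279/14) = 19.93 servings → $6.97.
orange only: max(1815/220, 279/70) = 8.25 servings → $4.54.
avocado + strawberries with both tight: 2.386 servings and 3.663 servings → $8.83.
avocado + banana: the both-tight solution has a negative serving — not a feasible corner.
avocado + orange with both tight: 2.145 servings and 3.649 servings → $5.33.
strawberries + banana with both tight: 3.554 servings and 2.415 servings → $5.82.
strawberries + orange: the both-tight solution has a negative serving — not a feasible corner.
banana + orange with both tight: 2.177 servings and 3.55 servings → $2.71.
So the least-cost plan costs $2.71.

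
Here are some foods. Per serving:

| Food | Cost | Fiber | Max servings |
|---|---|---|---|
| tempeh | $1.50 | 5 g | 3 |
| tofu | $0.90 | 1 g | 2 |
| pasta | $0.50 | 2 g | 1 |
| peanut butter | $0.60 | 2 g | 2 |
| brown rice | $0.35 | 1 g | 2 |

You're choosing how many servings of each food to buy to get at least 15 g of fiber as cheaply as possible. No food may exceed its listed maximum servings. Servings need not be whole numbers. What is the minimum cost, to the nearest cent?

$4.40

Cost per g of fiber: pasta $0.2500, tempeh $0.3000, peanut butter $0.3000, brown rice $0.3500, tofu $0.9000.
Take 1 serving of pasta: +2.0 g fiber for $0.50 (total $0.50, still need 13.0 g).
Take 2.6 servings of tempeh: +13.0 g fiber for $3.90 (total $4.40, still need 0.0 g).
Greedy by cheapest-per-g is optimal for a single linear constraint, so the minimum cost is $4.40.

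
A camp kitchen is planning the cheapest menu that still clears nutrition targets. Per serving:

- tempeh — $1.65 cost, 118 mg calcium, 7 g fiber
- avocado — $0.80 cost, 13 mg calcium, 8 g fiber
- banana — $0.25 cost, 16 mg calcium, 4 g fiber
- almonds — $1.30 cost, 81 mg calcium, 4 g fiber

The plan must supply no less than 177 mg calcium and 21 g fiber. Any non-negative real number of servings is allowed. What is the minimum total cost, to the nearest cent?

$2.57

Two binding constraints pin down two serving amounts, so the optimal mix uses at most two foods. The candidates are each food alone (scaled to the tighter of calcium/fiber) and each pair with both constraints tight.
tempeh only: max(177/118, 21/7) = 3 servings → $4.95.
avocado only: max(177/13, 21/8) = 13.62 servings → $10.89.
banana only: max(177/16, 21/4) = 11.06 servings → $2.77.
almonds only: max(177/81, 21/4) = 5.25 servings → $6.83.
tempeh + avocado with both tight: 1.34 servings and 1.453 servings → $3.37.
tempeh + banana with both tight: 1.033 servings and 3.442 servings → $2.57.
tempeh + almonds with both targets exact would need a negative amount; discard.
avocado + banana: intersection lies outside the first quadrant.
avocado + almonds with both tight: 1.666 servings and 1.918 servings → $3.83.
banana + almonds with both tight: 3.819 servings and 1.431 servings → $2.81.
So the least-cost plan costs $2.57.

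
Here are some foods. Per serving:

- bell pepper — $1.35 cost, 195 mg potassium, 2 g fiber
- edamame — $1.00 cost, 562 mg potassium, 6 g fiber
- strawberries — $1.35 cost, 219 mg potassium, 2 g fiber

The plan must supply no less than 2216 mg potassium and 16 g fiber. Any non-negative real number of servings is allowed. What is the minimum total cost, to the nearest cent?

bell pepper only: max(2216/195, 16/2) = 11.36 servings → $15.34.
edamame only: max(2216/562, 16/6) = 3.943 servings → $3.94.
strawberries only: max(2216/219, 16/2) = 10.12 servings → $13.66.
bell pepper + edamame: intersection lies outside the first quadrant.
bell pepper + strawberries: the both-tight solution has a negative serving — not a feasible corner.
edamame + strawberries with both targets exact would need a negative amount; discard.
Cheapest feasible corner: $3.94.

$3.94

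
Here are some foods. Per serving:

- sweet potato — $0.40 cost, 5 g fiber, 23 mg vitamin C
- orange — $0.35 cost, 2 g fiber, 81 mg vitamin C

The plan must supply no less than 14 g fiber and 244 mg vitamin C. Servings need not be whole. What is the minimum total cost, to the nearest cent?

$1.60

An LP optimum is at a vertex; with two nutrient constraints at most two foods are used. Check each candidate.
sweet potato only: max(14/5, 244/23) = 10.61 servings → $4.24.
orange only: max(14/2, 244/81) = 7 servings → $2.45.
sweet potato + orange with both tight: 1.799 servings and 2.501 servings → $1.60.
The minimum over all feasible corners is $1.60.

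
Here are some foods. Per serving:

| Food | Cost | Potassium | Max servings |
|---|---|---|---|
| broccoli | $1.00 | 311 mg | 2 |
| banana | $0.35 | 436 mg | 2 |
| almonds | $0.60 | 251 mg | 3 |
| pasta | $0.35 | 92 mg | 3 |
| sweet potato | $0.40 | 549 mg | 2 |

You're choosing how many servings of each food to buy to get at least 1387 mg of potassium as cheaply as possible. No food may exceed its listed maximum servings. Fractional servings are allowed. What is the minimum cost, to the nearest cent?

Cost per mg of potassium: sweet potato $0.0007, banana $0.0008, almonds $0.0024, broccoli $0.0032, pasta $0.0038.
Take 2 servings of sweet potato: +1098.0 mg potassium for $0.80 (total $0.80, still need 289.0 mg).
Take 0.6628 servings of banana: +289.0 mg potassium for $0.23 (total $1.03, still need 0.0 mg).
Greedy by cheapest-per-mg is optimal for a single linear constraint, so the minimum cost is $1.03.

$1.03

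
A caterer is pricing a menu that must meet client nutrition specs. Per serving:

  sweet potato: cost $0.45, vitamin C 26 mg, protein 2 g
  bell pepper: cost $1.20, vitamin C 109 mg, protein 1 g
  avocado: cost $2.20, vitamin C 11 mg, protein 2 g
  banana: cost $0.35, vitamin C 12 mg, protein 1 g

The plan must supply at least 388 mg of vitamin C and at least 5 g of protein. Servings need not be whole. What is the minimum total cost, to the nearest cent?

sweet potato only: max(388/26, 5/2) = 14.92 servings → $6.72.
bell pepper only: max(388/109, 5/1) = 5 servings → $6.00.
avocado only: max(388/11, 5/2) = 35.27 servings → $77.60.
banana only: max(388/12, 5/1) = 32.33 servings → $11.32.
sweet potato + bell pepper with both tight: 0.8177 servings and 3.365 servings → $4.41.
sweet potato + avocado with both targets exact would need a negative amount; discard.
sweet potato + banana: intersection lies outside the first quadrant.
bell pepper + avocado with both tight: 3.483 servings and 0.7585 servings → $5.85.
bell pepper + banana with both tight: 3.381 servings and 1.619 servings → $4.62.
avocado + banana: intersection lies outside the first quadrant.
The minimum over all feasible corners is $4.41.

$4.41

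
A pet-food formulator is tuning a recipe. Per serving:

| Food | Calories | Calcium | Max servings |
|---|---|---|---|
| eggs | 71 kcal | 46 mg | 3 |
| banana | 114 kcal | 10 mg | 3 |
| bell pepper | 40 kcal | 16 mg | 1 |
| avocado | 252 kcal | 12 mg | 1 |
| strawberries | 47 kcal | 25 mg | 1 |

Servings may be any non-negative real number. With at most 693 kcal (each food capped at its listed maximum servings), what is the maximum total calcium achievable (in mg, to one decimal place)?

Calcium per kcal: eggs 0.6479, strawberries 0.5319, bell pepper 0.4, banana 0.08772, avocado 0.04762.
Take 3 servings of eggs: uses 213 kcal, +138.0 mg calcium (running total 138.0 mg).
Take 1 serving of strawberries: uses 47 kcal, +25.0 mg calcium (running total 163.0 mg).
Take 1 serving of bell pepper: uses 40 kcal, +16.0 mg calcium (running total 179.0 mg).
Take 3 servings of banana: uses 342 kcal, +30.0 mg calcium (running total 209.0 mg).
Take 0.2024 servings of avocado: uses 51 kcal, +2.4 mg calcium (running total 211.4 mg).
Filling greedily by calcium-per-kcal is optimal for one linear limit, giving 211.4 mg.

211.4 mg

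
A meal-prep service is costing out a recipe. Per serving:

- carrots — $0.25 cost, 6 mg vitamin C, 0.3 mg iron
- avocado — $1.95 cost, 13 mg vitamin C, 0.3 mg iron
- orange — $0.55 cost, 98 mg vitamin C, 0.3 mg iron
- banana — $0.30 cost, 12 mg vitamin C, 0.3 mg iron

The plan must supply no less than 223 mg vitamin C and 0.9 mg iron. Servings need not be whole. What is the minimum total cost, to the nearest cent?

For a min-cost LP with two ≥-constraints, a basic feasible solution has at most two positive variables.
carrots only: max(223/6, 0.9/0.3) = 37.17 servings → $9.29.
avocado only: max(223/13, 0.9/0.3) = 17.15 servings → $33.45.
orange only: max(223/98, 0.9/0.3) = 3 servings → $1.65.
banana only: max(223/12, 0.9/0.3) = 18.58 servings → $5.58.
carrots + avocado: intersection lies outside the first quadrant.
carrots + orange with both tight: 0.7717 servings and 2.228 servings → $1.42.
carrots + banana: the both-tight solution has a negative serving — not a feasible corner.
avocado + orange with both tight: 0.8353 servings and 2.165 servings → $2.82.
avocado + banana: intersection lies outside the first quadrant.
orange + banana with both tight: 2.174 servings and 0.8256 servings → $1.44.
Cheapest feasible corner: $1.42.

$1.42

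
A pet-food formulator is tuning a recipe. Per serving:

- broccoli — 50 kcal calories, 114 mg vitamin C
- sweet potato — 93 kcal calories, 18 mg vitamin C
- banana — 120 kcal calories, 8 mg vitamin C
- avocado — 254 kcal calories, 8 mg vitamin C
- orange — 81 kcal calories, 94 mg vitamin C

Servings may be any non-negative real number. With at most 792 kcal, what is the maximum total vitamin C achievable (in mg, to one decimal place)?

Vitamin C per kcal: broccoli 2.28, orange 1.16, sweet potato 0.1935, banana 0.06667, avocado 0.0315.
With no serving limits, spend the whole calories allowance on broccoli: 792 kcal / 50 kcal × 114 mg = 1805.8 mg.

1805.8 mg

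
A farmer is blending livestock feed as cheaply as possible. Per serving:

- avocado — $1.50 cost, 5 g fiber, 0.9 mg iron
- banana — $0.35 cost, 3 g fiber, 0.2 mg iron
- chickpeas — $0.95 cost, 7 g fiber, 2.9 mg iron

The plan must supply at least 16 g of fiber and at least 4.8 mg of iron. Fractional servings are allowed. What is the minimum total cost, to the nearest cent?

The cheapest plan sits at a corner of the feasible region — with two constraints it uses at most two foods.
avocado only: max(16/5, 4.8/0.9) = 5.333 servings → $8.00.
banana only: max(16/3, 4.8/0.2) = 24 servings → $8.40.
chickpeas only: max(16/7, 4.8/2.9) = 2.286 servings → $2.17.
avocado + banana with both targets exact would need a negative amount; discard.
avocado + chickpeas with both tight: 1.561 servings and 1.171 servings → $3.45.
banana + chickpeas with both tight: 1.753 servings and 1.534 servings → $2.07.
The minimum over all feasible corners is $2.07.

$2.07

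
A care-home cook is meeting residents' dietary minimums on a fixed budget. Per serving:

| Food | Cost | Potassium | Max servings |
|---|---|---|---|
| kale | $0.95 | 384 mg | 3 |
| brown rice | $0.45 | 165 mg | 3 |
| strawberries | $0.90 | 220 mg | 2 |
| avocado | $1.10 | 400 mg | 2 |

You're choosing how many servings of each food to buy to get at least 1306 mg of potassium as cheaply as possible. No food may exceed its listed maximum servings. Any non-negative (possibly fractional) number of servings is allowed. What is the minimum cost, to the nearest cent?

$3.27

Cost per mg of potassium: kale $0.0025, brown rice $0.0027, avocado $0.0027, strawberries $0.0041.
Take 3 servings of kale: +1152.0 mg potassium for $2.85 (total $2.85, still need 154.0 mg).
Take 0.9333 servings of brown rice: +154.0 mg potassium for $0.42 (total $3.27, still need 0.0 mg).
Filling from the cheapest source first is optimal under one linear minimum: $3.27.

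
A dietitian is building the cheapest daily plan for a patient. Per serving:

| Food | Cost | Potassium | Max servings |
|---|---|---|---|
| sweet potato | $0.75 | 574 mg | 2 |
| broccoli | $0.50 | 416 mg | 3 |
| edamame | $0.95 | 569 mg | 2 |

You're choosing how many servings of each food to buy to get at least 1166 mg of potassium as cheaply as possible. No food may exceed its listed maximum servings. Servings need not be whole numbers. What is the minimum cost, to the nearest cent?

Cost per mg of potassium: broccoli $0.0012, sweet potato $0.0013, edamame $0.0017.
Take 2.803 servings of broccoli: +1166.0 mg potassium for $1.40 (total $1.40, still need 0.0 mg).
Greedy by cheapest-per-mg is optimal for a single linear constraint, so the minimum cost is $1.40.

$1.40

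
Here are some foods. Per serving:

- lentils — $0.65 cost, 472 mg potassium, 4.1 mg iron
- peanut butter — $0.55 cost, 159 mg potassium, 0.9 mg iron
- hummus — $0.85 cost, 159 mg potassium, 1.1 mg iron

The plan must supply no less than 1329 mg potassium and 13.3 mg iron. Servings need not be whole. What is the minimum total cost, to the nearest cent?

For a min-cost LP with two ≥-constraints, a basic feasible solution has at most two positive variables.
lentils only: max(1329/472, 13.3/4.1) = 3.244 servings → $2.11.
peanut butter only: max(1329/159, 13.3/0.9) = 14.78 servings → $8.13.
hummus only: max(1329/159, 13.3/1.1) = 12.09 servings → $10.28.
lentils + peanut butter: the both-tight solution has a negative serving — not a feasible corner.
lentils + hummus: intersection lies outside the first quadrant.
peanut butter + hummus with both targets exact would need a negative amount; discard.
The minimum over all feasible corners is $2.11.

$2.11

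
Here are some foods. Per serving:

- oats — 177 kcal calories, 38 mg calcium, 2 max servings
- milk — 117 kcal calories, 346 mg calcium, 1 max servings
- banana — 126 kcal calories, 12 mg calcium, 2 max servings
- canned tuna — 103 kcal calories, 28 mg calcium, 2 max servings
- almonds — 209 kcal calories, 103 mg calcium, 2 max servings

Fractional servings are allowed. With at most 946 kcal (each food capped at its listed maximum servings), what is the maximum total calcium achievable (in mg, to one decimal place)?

Calcium per kcal: milk 2.957, almonds 0.4928, canned tuna 0.2718, oats 0.2147, banana 0.09524.
Take 1 serving of milk: uses 117 kcal, +346.0 mg calcium (running total 346.0 mg).
Take 2 servings of almonds: uses 418 kcal, +206.0 mg calcium (running total 552.0 mg).
Take 2 servings of canned tuna: uses 206 kcal, +56.0 mg calcium (running total 608.0 mg).
Take 1.158 servings of oats: uses 205 kcal, +44.0 mg calcium (running total 652.0 mg).
Filling greedily by calcium-per-kcal is optimal for one linear limit, giving 652.0 mg.

652.0 mg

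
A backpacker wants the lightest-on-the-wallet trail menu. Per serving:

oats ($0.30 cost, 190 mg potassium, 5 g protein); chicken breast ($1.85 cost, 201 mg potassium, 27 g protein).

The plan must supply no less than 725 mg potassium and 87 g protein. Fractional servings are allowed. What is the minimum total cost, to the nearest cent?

$5.22

For a min-cost LP with two ≥-constraints, a basic feasible solution has at most two positive variables.
oats only: max(725/190, 87/5) = 17.4 servings → $5.22.
chicken breast only: max(725/201, 87/27) = 3.607 servings → $6.67.
oats + chicken breast with both tight: 0.5062 servings and 3.128 servings → $5.94.
So the least-cost plan costs $5.22.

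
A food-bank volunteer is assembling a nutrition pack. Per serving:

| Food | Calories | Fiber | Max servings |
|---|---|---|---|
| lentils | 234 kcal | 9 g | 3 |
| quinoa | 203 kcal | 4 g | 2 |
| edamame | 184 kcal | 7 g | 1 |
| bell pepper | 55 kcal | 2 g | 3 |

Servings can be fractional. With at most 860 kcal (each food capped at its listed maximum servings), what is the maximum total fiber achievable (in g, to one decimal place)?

33.0 g

Fiber per kcal: lentils 0.03846, edamame 0.03804, bell pepper 0.03636, quinoa 0.0197.
Take 3 servings of lentils: uses 702 kcal, +27.0 g fiber (running total 27.0 g).
Take 0.8587 servings of edamame: uses 158 kcal, +6.0 g fiber (running total 33.0 g).
Greedy by best ratio exhausts the calories allowance optimally: 33.0 g.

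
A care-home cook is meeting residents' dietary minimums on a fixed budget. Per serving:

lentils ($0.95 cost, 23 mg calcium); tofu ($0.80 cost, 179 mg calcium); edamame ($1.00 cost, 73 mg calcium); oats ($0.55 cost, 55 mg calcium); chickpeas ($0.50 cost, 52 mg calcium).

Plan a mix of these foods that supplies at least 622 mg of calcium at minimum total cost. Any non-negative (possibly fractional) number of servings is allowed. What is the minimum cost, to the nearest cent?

Cost per mg of calcium: tofu $0.0045, chickpeas $0.0096, oats $0.0100, edamame $0.0137, lentils $0.0413.
With no serving limits, use only tofu: 622 mg / 179 mg = 3.475 servings × $0.80 = $2.78.

$2.78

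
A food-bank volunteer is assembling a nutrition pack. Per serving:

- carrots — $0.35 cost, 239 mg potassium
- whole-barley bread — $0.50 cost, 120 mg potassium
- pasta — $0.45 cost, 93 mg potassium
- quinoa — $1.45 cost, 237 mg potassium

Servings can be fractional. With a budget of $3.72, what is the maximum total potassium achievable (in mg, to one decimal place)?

Potassium per dollar: carrots 682.9, whole-barley bread 240, pasta 206.7, quinoa 163.4.
With no serving limits, spend the whole cost allowance on carrots: $3.72 / $0.35 × 239 mg = 2540.2 mg.

2540.2 mg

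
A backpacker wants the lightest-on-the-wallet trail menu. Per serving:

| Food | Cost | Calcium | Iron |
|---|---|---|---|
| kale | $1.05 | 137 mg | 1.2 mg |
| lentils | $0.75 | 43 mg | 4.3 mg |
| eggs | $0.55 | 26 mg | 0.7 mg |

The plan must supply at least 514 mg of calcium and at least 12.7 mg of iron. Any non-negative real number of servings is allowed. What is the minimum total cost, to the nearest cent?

$4.82

Minimising a linear cost over {calcium ≥ 514, iron ≥ 12.7, servings ≥ 0} — the optimum is at a vertex, using one or two foods.
kale only: max(514/137, 12.7/1.2) = 10.58 servings → $11.11.
lentils only: max(514/43, 12.7/4.3) = 11.95 servings → $8.97.
eggs only: max(514/26, 12.7/0.7) = 19.77 servings → $10.87.
kale + lentils with both tight: 3.096 servings and 2.089 servings → $4.82.
kale + eggs with both tight: 0.4575 servings and 17.36 servings → $10.03.
lentils + eggs with both targets exact would need a negative amount; discard.
So the least-cost plan costs $4.82.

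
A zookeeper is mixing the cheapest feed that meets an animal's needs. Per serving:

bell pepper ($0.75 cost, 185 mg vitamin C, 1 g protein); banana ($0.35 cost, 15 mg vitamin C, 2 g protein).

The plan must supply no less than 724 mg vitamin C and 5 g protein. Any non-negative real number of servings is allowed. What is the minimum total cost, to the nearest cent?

With two linear requirements the optimum uses one or two foods; enumerate the corners.
bell pepper only: max(724/185, 5/1) = 5 servings → $3.75.
banana only: max(724/15, 5/2) = 48.27 servings → $16.89.
bell pepper + banana with both tight: 3.868 servings and 0.5662 servings → $3.10.
Cheapest feasible corner: $3.10.

$3.10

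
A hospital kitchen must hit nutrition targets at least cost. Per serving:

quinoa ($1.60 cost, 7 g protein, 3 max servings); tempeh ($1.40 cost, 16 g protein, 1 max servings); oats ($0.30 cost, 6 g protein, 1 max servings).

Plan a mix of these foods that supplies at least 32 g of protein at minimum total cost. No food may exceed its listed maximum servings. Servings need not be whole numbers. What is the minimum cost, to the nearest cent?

Cost per g of protein: oats $0.0500, tempeh $0.0875, quinoa $0.2286.
Take 1 serving of oats: +6.0 g protein for $0.30 (total $0.30, still need 26.0 g).
Take 1 serving of tempeh: +16.0 g protein for $1.40 (total $1.70, still need 10.0 g).
Take 1.429 servings of quinoa: +10.0 g protein for $2.29 (total $3.99, still need 0.0 g).
Filling from the cheapest source first is optimal under one linear minimum: $3.99.

$3.99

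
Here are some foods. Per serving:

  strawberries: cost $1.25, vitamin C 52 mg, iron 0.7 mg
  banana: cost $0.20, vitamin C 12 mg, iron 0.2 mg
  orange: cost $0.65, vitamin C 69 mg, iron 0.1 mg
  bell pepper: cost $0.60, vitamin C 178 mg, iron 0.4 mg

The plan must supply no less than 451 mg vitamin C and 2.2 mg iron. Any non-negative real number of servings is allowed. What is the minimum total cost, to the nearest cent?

$2.61

A basic optimal solution has at most two foods positive. Try each food alone and each pair with both targets met exactly.
strawberries only: max(451/52, 2.2/0.7) = 8.673 servings → $10.84.
banana only: max(451/12, 2.2/0.2) = 37.58 servings → $7.52.
orange only: max(451/69, 2.2/0.1) = 22 servings → $14.30.
bell pepper only: max(451/178, 2.2/0.4) = 5.5 servings → $3.30.
strawberries + banana: the both-tight solution has a negative serving — not a feasible corner.
strawberries + orange with both tight: 2.476 servings and 4.671 servings → $6.13.
strawberries + bell pepper with both tight: 2.035 servings and 1.939 servings → $3.71.
banana + orange with both tight: 8.468 servings and 5.063 servings → $4.98.
banana + bell pepper with both tight: 6.857 servings and 2.071 servings → $2.61.
orange + bell pepper: intersection lies outside the first quadrant.
So the least-cost plan costs $2.61.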